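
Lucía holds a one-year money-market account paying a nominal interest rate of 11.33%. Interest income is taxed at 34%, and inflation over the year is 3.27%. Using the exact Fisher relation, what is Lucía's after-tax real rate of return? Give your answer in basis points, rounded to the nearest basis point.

407 basis points

After-tax nominal return = 11.33% × (1 − 0.34) = 7.4778%.
1 + r = 1.074778 / 1.03270 = 1.040746
After-tax real rate = 1.040746 − 1 → 407 basis points.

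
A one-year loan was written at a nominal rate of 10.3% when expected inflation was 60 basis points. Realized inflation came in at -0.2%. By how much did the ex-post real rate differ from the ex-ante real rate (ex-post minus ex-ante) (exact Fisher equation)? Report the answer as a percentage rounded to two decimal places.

0.88%

Ex-ante: (1 + 0.1030)/(1 + 0.0060) − 1 = 9.6421%
Ex-post: (1 + 0.1030)/(1 − 0.0020) − 1 = 10.5210%
Difference (ex-post − ex-ante) = 0.8789% → 0.88%.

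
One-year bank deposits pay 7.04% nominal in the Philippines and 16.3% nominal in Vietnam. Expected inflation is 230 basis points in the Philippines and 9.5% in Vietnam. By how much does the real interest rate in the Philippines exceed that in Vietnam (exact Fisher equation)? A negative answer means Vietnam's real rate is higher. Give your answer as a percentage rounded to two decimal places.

The Philippines: (1 + 0.0704)/(1 + 0.0230) − 1 = 4.6334%
Vietnam: (1 + 0.1630)/(1 + 0.0950) − 1 = 6.2100%
Differential = 4.6334% − 6.2100% = -1.5766% → -1.58%.

-1.58%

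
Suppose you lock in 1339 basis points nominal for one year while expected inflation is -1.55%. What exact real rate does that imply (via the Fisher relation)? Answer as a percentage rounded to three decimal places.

15.175%

By the Fisher relation, 1 + r = (1 + i)/(1 + π).
1 + r = 1.13390 / 0.98450 = 1.151752
r = 1.151752 − 1 = 15.1752%, i.e. 15.175%.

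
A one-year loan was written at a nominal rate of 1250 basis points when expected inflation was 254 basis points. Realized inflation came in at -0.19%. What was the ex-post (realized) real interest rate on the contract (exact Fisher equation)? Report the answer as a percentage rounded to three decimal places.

Ex-post: (1 + 0.1250)/(1 − 0.0019) − 1 = 12.7142%
So the realized real rate is 12.714%.

12.714%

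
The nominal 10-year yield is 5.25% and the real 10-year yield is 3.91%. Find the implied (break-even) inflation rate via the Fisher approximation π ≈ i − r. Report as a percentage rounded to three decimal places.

1.340%

π ≈ i − r = 5.25% − 3.91% → 1.340%.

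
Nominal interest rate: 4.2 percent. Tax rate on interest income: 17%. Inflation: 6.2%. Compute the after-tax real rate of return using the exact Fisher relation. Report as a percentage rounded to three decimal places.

-2.556%

After-tax nominal return = 4.2% × (1 − 0.17) = 3.4860%.
1 + r = 1.03486 / 1.06200 = 0.974444
After-tax real rate = 0.974444 − 1 → -2.556%.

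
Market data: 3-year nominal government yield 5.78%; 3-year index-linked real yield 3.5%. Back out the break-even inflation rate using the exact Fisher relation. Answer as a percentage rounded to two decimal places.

2.20%

(1 + π) = (1 + i)/(1 + r) = 1.05780 / 1.03500 = 1.022029
Break-even inflation = 1.022029 − 1 → 2.20%.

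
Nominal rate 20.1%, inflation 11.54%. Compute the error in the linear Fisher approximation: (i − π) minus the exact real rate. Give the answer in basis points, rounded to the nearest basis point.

89 basis points

Approximate: r ≈ 20.100% − 11.540% = 8.5600%
Exact: (1 + 0.2010)/(1 + 0.1154) − 1 = 7.6744%
Error = 8.5600% − 7.6744% = 0.8856% → 89 basis points.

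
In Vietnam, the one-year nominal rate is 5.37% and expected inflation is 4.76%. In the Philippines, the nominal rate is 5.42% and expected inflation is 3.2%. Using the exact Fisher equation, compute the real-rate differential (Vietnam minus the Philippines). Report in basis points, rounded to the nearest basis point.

-157 basis points

Vietnam: (1 + 0.0537)/(1 + 0.0476) − 1 = 0.5823%
The Philippines: (1 + 0.0542)/(1 + 0.0320) − 1 = 2.1512%
Differential = 0.5823% − 2.1512% = -1.5689% → -157 basis points.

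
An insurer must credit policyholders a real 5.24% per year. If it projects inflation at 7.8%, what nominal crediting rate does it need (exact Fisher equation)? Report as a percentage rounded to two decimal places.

13.45%

(1 + i) = (1 + r)(1 + π) = 1.05240 × 1.07800 = 1.1344872
i = 1.1344872 − 1, so the required nominal rate is 13.45%.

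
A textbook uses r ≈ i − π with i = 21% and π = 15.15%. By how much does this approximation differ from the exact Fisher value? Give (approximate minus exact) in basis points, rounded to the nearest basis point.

Approximate: r ≈ 21.000% − 15.150% = 5.8500%
Exact: (1 + 0.2100)/(1 + 0.1515) − 1 = 5.0803%
Error = 5.8500% − 5.0803% = 0.7697% → 77 basis points.

77 basis points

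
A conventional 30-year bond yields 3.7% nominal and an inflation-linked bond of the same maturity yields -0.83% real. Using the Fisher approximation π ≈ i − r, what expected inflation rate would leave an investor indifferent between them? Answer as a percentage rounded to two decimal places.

π ≈ i − r = 3.7% − (-0.83%) → 4.53%.

4.53%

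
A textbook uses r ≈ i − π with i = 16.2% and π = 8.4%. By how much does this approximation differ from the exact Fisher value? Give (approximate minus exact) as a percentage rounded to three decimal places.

0.604%

Approximate: r ≈ 16.200% − 8.400% = 7.8000%
Exact: (1 + 0.1620)/(1 + 0.0840) − 1 = 7.1956%
Error = 7.8000% − 7.1956% = 0.6044% → 0.604%.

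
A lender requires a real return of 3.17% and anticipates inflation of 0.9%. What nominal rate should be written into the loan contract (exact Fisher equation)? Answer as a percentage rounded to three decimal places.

(1 + i) = (1 + r)(1 + π) = 1.03170 × 1.00900 = 1.0409853
i = 1.0409853 − 1, so the required nominal rate is 4.099%.

4.099%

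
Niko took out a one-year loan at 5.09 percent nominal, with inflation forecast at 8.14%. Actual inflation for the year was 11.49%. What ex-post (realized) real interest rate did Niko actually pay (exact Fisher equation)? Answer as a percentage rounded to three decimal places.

-5.740%

Ex-post: (1 + 0.0509)/(1 + 0.1149) − 1 = -5.7404%
So the realized real rate is -5.740%.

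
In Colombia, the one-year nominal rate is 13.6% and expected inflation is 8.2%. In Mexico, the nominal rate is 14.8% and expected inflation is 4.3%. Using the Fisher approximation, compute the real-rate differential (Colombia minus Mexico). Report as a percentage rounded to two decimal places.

Colombia: 13.6% − 8.2% = 5.400%
Mexico: 14.8% − 4.3% = 10.500%
Differential = -5.100% → -5.10%.

-5.10%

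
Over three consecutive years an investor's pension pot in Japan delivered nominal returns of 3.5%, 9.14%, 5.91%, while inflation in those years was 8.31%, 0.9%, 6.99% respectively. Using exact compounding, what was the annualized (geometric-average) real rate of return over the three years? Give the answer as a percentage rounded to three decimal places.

0.767%

Compound the nominal returns: 1.0350 × 1.0914 × 1.0591 = 1.19635830.
Compound inflation: 1.0831 × 1.0090 × 1.0699 = 1.16923797.
Deflate: 1.19635830 / 1.16923797 = 1.02319488.
Annualized real rate = 1.02319488^(1/3) − 1 = 0.7673% → 0.767%.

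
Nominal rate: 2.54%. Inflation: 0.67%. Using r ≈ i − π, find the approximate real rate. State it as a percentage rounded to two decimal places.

r ≈ i − π = 2.54% − 0.67% = 1.87%.

1.87%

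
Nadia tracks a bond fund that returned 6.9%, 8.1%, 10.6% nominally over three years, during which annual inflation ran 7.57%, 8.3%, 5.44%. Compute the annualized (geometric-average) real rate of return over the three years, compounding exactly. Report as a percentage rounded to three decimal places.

Nominal growth factor = 1.0690 × 1.0810 × 1.1060 = 1.278081434
Price-level growth factor = 1.0757 × 1.0830 × 1.0544 = 1.228358181
Real growth factor = 1.278081434 / 1.228358181 = 1.040479442
Annualized real rate = 1.040479442^(1/3) − 1 = 1.33151% → 1.332%.

1.332%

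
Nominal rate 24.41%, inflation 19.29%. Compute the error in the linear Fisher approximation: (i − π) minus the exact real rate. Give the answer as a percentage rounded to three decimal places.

Approximate: r ≈ 24.410% − 19.290% = 5.1200%
Exact: (1 + 0.2441)/(1 + 0.1929) − 1 = 4.2921%
Error = 5.1200% − 4.2921% = 0.8279% → 0.828%.

0.828%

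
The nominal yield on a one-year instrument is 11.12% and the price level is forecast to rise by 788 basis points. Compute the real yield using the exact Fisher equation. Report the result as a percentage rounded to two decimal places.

1 + r = 1.11120 / 1.07880 = 1.030033
r = 1.030033 − 1 = 3.0033%, i.e. 3.00%.

3.00%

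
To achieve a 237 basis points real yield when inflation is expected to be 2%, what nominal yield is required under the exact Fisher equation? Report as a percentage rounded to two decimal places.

(1 + i) = (1 + r)(1 + π) = 1.02370 × 1.02000 = 1.044174
i = 1.044174 − 1, so the required nominal rate is 4.42%.

4.42%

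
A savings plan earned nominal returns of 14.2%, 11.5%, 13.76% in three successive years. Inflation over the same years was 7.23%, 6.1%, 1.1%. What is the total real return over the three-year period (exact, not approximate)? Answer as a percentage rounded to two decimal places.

25.94%

Nominal growth factor = 1.1420 × 1.1150 × 1.1376 = 1.448540
Price-level growth factor = 1.0723 × 1.0610 × 1.0110 = 1.150225
Real growth factor = 1.448540 / 1.150225 = 1.259354
Total real return = 1.259354 − 1 → 25.94%.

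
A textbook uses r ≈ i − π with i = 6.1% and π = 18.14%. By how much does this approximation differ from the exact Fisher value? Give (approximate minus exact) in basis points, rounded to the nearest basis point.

-185 basis points

Approximate: r ≈ 6.100% − 18.140% = -12.0400%
Exact: (1 + 0.0610)/(1 + 0.1814) − 1 = -10.1913%
Error = -12.0400% − (-10.1913%) = -1.8487% → -185 basis points.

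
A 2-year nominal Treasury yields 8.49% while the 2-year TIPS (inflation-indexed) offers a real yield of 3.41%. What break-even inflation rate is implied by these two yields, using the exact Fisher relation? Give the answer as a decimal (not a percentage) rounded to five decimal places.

0.04912

(1 + π) = (1 + i)/(1 + r) = 1.08490 / 1.03410 = 1.0491248
Break-even inflation = 1.0491248 − 1 → 0.04912.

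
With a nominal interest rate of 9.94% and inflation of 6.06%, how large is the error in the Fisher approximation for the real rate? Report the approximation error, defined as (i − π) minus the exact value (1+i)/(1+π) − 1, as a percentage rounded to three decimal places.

0.222%

Approximate: r ≈ 9.940% − 6.060% = 3.8800%
Exact: (1 + 0.0994)/(1 + 0.0606) − 1 = 3.6583%
Error = 3.8800% − 3.6583% = 0.2217% → 0.222%.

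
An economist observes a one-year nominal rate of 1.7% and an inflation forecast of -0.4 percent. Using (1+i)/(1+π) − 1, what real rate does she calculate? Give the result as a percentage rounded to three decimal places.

2.108%

1 + r = 1.01700 / 0.99600 = 1.021084
r = 1.021084 − 1 = 2.1084%, i.e. 2.108%.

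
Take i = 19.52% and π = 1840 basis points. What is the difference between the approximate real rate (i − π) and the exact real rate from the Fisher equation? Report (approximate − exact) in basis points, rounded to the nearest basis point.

17 basis points

Approximate: r ≈ 19.520% − 18.400% = 1.1200%
Exact: (1 + 0.1952)/(1 + 0.1840) − 1 = 0.9459%
Error = 1.1200% − 0.9459% = 0.1741% → 17 basis points.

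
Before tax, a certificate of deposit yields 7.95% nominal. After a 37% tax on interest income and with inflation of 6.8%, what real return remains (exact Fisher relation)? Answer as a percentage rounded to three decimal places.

-1.677%

After-tax nominal return = 7.95% × (1 − 0.37) = 5.0085%.
1 + r = 1.050085 / 1.06800 = 0.983226
After-tax real rate = 0.983226 − 1 → -1.677%.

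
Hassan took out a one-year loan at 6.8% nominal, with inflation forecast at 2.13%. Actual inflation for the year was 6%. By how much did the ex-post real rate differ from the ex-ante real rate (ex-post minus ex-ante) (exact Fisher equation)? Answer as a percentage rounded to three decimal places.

Ex-ante: (1 + 0.0680)/(1 + 0.0213) − 1 = 4.5726%
Ex-post: (1 + 0.0680)/(1 + 0.0600) − 1 = 0.7547%
Difference (ex-post − ex-ante) = -3.8179% → -3.818%.

-3.818%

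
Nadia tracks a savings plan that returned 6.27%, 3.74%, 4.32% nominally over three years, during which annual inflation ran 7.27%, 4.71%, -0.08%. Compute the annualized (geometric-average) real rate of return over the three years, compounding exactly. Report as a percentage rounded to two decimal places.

Nominal growth factor = 1.0627 × 1.0374 × 1.0432 = 1.15007060
Price-level growth factor = 1.0727 × 1.0471 × 0.9992 = 1.12232559
Real growth factor = 1.15007060 / 1.12232559 = 1.02472100
Annualized real rate = 1.02472100^(1/3) − 1 = 0.8173% → 0.82%.

0.82%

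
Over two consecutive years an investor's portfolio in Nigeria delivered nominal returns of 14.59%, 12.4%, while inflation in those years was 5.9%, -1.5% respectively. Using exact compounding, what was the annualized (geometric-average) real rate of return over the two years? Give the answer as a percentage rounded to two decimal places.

Nominal growth factor = 1.1459 × 1.1240 = 1.28799160
Price-level growth factor = 1.0590 × 0.9850 = 1.04311500
Real growth factor = 1.28799160 / 1.04311500 = 1.23475513
Annualized real rate = 1.23475513^(1/2) − 1 = 11.1195% → 11.12%.

11.12%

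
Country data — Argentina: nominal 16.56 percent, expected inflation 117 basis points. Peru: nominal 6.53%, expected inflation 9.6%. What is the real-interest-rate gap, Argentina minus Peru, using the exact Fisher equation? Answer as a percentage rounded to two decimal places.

Argentina: (1 + 0.1656)/(1 + 0.0117) − 1 = 15.2120%
Peru: (1 + 0.0653)/(1 + 0.0960) − 1 = -2.8011%
Differential = 15.2120% − (-2.8011%) = 18.0131% → 18.01%.

18.01%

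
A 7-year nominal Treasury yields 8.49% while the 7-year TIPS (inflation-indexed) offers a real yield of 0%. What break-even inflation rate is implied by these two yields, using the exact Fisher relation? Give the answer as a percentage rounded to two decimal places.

8.49%

(1 + π) = (1 + i)/(1 + r) = 1.08490 / 1.00000 = 1.084900
Break-even inflation = 1.084900 − 1 → 8.49%.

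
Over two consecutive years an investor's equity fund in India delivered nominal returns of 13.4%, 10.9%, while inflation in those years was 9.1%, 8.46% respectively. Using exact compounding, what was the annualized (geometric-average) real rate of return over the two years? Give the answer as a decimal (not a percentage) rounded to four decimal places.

0.0309

Compound the nominal returns: 1.1340 × 1.1090 = 1.25760600.
Compound inflation: 1.0910 × 1.0846 = 1.18329860.
Deflate: 1.25760600 / 1.18329860 = 1.06279683.
Annualized real rate = 1.06279683^(1/2) − 1 = 3.0920% → 0.0309.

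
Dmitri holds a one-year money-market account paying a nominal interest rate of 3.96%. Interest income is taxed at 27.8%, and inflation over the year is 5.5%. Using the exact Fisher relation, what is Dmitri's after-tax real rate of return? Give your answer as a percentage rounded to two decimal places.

-2.50%

After-tax nominal return = 3.96% × (1 − 0.278) = 2.85912%.
1 + r = 1.0285912 / 1.05500 = 0.974968
After-tax real rate = 0.974968 − 1 → -2.50%.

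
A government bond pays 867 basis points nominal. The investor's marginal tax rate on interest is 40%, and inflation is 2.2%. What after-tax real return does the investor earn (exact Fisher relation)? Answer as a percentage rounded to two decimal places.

2.94%

After-tax nominal return = 8.67% × (1 − 0.4) = 5.2020%.
1 + r = 1.05202 / 1.02200 = 1.029374
After-tax real rate = 1.029374 − 1 → 2.94%.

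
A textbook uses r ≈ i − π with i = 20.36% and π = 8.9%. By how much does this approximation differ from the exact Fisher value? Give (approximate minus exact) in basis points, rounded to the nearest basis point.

Approximate: r ≈ 20.360% − 8.900% = 11.4600%
Exact: (1 + 0.2036)/(1 + 0.0890) − 1 = 10.5234%
Error = 11.4600% − 10.5234% = 0.9366% → 94 basis points.

94 basis points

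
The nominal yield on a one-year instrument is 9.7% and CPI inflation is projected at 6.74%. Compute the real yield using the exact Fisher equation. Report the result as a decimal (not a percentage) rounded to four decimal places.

1 + r = 1.09700 / 1.06740 = 1.027731
r = 1.027731 − 1 = 2.7731%, i.e. 0.0277.

0.0277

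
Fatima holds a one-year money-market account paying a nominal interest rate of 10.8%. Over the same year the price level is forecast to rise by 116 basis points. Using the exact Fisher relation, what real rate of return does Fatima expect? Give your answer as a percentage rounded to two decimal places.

9.53%

1 + r = 1.10800 / 1.01160 = 1.095295
r = 1.095295 − 1 = 9.5295%, i.e. 9.53%.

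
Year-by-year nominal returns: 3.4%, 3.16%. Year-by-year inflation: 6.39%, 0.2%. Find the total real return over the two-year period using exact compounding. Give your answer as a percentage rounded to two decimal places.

Compound the nominal returns: 1.0340 × 1.0316 = 1.066674.
Compound inflation: 1.0639 × 1.0020 = 1.066028.
Deflate: 1.066674 / 1.066028 = 1.000607.
Total real return = 1.000607 − 1 → 0.06%.

0.06%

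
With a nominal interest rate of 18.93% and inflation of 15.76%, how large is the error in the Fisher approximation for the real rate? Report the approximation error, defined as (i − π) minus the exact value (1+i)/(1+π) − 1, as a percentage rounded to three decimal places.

0.432%

Approximate: r ≈ 18.930% − 15.760% = 3.1700%
Exact: (1 + 0.1893)/(1 + 0.1576) − 1 = 2.7384%
Error = 3.1700% − 2.7384% = 0.4316% → 0.432%.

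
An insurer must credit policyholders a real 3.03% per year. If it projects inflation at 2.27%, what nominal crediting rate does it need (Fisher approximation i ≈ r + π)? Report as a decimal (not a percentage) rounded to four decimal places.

0.0530

i ≈ r + π = 3.03% + 2.27% = 0.0530.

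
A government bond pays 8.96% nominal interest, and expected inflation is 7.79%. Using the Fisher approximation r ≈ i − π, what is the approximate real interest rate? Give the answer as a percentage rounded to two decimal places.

1.17%

r ≈ i − π = 8.96% − 7.79% = 1.17%.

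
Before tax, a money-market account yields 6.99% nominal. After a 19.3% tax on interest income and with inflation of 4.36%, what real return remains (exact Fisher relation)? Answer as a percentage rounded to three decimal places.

1.227%

After-tax nominal return = 6.99% × (1 − 0.193) = 5.64093%.
1 + r = 1.0564093 / 1.04360 = 1.012274
After-tax real rate = 1.012274 − 1 → 1.227%.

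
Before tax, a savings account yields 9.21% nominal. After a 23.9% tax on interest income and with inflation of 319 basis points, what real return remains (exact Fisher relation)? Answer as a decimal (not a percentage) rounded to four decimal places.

0.0370

After-tax nominal return = 9.21% × (1 − 0.239) = 7.00881%.
1 + r = 1.0700881 / 1.03190 = 1.037008
After-tax real rate = 1.037008 − 1 → 0.0370.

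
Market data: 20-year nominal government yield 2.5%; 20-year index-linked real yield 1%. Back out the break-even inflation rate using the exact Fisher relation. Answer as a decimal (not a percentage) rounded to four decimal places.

0.0149

(1 + π) = (1 + i)/(1 + r) = 1.02500 / 1.01000 = 1.014851
Break-even inflation = 1.014851 − 1 → 0.0149.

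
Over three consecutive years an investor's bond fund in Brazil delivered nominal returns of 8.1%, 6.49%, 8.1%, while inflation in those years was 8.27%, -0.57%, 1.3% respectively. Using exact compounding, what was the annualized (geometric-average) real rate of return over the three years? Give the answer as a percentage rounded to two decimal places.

4.50%

Nominal growth factor = 1.0810 × 1.0649 × 1.0810 = 1.24440061
Price-level growth factor = 1.0827 × 0.9943 × 1.0130 = 1.09052348
Real growth factor = 1.24440061 / 1.09052348 = 1.14110391
Annualized real rate = 1.14110391^(1/3) − 1 = 4.4981% → 4.50%.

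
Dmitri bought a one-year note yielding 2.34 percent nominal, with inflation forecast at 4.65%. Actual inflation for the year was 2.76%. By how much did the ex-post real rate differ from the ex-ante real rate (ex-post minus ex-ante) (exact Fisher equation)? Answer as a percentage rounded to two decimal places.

Ex-ante: (1 + 0.0234)/(1 + 0.0465) − 1 = -2.2074%
Ex-post: (1 + 0.0234)/(1 + 0.0276) − 1 = -0.4087%
Difference (ex-post − ex-ante) = 1.7986% → 1.80%.

1.80%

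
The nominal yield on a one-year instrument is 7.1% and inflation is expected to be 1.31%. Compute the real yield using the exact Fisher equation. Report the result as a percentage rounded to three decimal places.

5.715%

1 + r = 1.07100 / 1.01310 = 1.057151
r = 1.057151 − 1 = 5.7151%, i.e. 5.715%.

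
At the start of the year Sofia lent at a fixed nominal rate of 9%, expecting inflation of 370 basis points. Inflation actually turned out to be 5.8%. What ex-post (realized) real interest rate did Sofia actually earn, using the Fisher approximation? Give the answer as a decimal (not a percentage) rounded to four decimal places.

0.0320

Ex-post: 9% − 5.8% = 3.200%
So the realized real rate is 0.0320.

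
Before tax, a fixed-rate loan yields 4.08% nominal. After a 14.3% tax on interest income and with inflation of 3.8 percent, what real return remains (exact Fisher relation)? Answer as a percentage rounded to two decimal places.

-0.29%

After-tax nominal return = 4.08% × (1 − 0.143) = 3.49656%.
1 + r = 1.0349656 / 1.03800 = 0.997077
After-tax real rate = 0.997077 − 1 → -0.29%.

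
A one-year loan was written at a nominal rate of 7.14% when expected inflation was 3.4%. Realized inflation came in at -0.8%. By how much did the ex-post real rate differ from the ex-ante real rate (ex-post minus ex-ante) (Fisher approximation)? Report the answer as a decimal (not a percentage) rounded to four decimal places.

0.0420

Ex-ante: 7.14% − 3.4% = 3.740%
Ex-post: 7.14% − (-0.8%) = 7.940%
Difference (ex-post − ex-ante) = 4.2000% → 0.0420.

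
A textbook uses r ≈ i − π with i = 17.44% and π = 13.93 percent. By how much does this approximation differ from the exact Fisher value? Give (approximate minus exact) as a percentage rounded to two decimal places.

0.43%

Approximate: r ≈ 17.440% − 13.930% = 3.5100%
Exact: (1 + 0.1744)/(1 + 0.1393) − 1 = 3.0808%
Error = 3.5100% − 3.0808% = 0.4292% → 0.43%.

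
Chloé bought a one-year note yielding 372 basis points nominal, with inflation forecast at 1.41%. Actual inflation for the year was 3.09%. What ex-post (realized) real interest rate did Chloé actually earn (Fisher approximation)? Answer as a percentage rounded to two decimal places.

0.63%

Ex-post: 3.72% − 3.09% = 0.630%
So the realized real rate is 0.63%.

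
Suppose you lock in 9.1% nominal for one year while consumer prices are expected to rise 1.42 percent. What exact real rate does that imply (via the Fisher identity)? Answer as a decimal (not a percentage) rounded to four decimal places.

0.0757

1 + r = 1.09100 / 1.01420 = 1.075725
r = 1.075725 − 1 = 7.5725%, i.e. 0.0757.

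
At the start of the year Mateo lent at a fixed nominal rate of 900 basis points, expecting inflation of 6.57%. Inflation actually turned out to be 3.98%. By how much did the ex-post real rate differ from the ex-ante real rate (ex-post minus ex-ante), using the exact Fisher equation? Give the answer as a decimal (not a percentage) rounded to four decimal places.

Ex-ante: (1 + 0.0900)/(1 + 0.0657) − 1 = 2.2802%
Ex-post: (1 + 0.0900)/(1 + 0.0398) − 1 = 4.8279%
Difference (ex-post − ex-ante) = 2.5477% → 0.0255.

0.0255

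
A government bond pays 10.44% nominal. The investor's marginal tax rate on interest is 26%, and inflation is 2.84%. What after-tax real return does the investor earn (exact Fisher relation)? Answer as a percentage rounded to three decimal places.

After-tax nominal return = 10.44% × (1 − 0.26) = 7.7256%.
1 + r = 1.077256 / 1.02840 = 1.047507
After-tax real rate = 1.047507 − 1 → 4.751%.

4.751%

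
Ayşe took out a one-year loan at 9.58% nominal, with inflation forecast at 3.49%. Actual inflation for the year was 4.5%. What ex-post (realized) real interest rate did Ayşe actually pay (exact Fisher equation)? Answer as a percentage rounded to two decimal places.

Ex-post: (1 + 0.0958)/(1 + 0.0450) − 1 = 4.8612%
So the realized real rate is 4.86%.

4.86%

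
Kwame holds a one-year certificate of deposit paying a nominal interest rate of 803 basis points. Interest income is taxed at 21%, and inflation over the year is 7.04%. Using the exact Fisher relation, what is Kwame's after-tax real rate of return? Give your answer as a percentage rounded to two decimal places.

After-tax nominal return = 8.03% × (1 − 0.21) = 6.3437%.
1 + r = 1.063437 / 1.07040 = 0.993495
After-tax real rate = 0.993495 − 1 → -0.65%.

-0.65%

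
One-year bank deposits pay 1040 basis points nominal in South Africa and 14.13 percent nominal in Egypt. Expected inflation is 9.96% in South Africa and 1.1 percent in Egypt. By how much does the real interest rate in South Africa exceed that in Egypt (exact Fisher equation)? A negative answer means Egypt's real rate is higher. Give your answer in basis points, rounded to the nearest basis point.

-1249 basis points

South Africa: (1 + 0.1040)/(1 + 0.0996) − 1 = 0.4001%
Egypt: (1 + 0.1413)/(1 + 0.0110) − 1 = 12.8882%
Differential = 0.4001% − 12.8882% = -12.4881% → -1249 basis points.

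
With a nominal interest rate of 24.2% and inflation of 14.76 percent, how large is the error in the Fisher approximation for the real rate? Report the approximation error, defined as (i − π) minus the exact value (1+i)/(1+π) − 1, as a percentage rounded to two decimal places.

Approximate: r ≈ 24.200% − 14.760% = 9.4400%
Exact: (1 + 0.2420)/(1 + 0.1476) − 1 = 8.2259%
Error = 9.4400% − 8.2259% = 1.2141% → 1.21%.

1.21%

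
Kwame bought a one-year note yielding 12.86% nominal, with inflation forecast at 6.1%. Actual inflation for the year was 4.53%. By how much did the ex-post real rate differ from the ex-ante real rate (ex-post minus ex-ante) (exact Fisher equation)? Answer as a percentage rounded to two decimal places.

1.60%

Ex-ante: (1 + 0.1286)/(1 + 0.0610) − 1 = 6.3713%
Ex-post: (1 + 0.1286)/(1 + 0.0453) − 1 = 7.9690%
Difference (ex-post − ex-ante) = 1.5977% → 1.60%.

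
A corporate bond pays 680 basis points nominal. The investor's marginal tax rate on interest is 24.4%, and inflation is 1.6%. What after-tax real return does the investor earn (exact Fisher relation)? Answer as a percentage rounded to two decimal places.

3.49%

After-tax nominal return = 6.8% × (1 − 0.244) = 5.1408%.
1 + r = 1.051408 / 1.01600 = 1.0348504
After-tax real rate = 1.0348504 − 1 → 3.49%.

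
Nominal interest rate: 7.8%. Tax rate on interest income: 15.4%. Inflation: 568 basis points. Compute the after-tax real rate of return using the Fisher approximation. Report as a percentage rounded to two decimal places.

After-tax nominal return = 7.8% × (1 − 0.154) = 6.5988%.
r ≈ 6.5988% − 5.68% → 0.92%.

0.92%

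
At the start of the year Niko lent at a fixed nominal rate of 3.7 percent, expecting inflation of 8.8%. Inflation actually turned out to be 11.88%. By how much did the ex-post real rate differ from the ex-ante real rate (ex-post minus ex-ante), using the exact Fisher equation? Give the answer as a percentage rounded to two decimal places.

Ex-ante: (1 + 0.0370)/(1 + 0.0880) − 1 = -4.6875%
Ex-post: (1 + 0.0370)/(1 + 0.1188) − 1 = -7.3114%
Difference (ex-post − ex-ante) = -2.6239% → -2.62%.

-2.62%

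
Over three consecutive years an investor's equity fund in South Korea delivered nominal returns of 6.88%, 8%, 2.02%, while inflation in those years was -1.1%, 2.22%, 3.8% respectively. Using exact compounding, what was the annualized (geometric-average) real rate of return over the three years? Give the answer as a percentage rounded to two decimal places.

Compound the nominal returns: 1.0688 × 1.0800 × 1.0202 = 1.17762094.
Compound inflation: 0.9890 × 1.0222 × 1.0380 = 1.04937212.
Deflate: 1.17762094 / 1.04937212 = 1.12221482.
Annualized real rate = 1.12221482^(1/3) − 1 = 3.9183% → 3.92%.

3.92%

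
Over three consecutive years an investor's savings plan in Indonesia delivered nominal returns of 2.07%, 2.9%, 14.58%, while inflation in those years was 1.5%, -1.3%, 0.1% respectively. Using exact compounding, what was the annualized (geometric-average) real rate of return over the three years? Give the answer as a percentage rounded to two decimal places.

Nominal growth factor = 1.0207 × 1.0290 × 1.1458 = 1.20343408
Price-level growth factor = 1.0150 × 0.9870 × 1.0010 = 1.00280681
Real growth factor = 1.20343408 / 1.00280681 = 1.20006573
Annualized real rate = 1.20006573^(1/3) − 1 = 6.2678% → 6.27%.

6.27%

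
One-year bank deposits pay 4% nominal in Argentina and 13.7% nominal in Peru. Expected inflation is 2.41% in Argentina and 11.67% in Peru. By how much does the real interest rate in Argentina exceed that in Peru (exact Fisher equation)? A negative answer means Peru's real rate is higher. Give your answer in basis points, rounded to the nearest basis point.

Argentina: (1 + 0.0400)/(1 + 0.0241) − 1 = 1.5526%
Peru: (1 + 0.1370)/(1 + 0.1167) − 1 = 1.8179%
Differential = 1.5526% − 1.8179% = -0.2653% → -27 basis points.

-27 basis points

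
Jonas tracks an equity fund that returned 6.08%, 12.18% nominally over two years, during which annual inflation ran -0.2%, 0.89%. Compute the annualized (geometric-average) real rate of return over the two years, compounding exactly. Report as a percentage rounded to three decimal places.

8.714%

Nominal growth factor = 1.0608 × 1.1218 = 1.19000544
Price-level growth factor = 0.9980 × 1.0089 = 1.00688220
Real growth factor = 1.19000544 / 1.00688220 = 1.18187156
Annualized real rate = 1.18187156^(1/2) − 1 = 8.7139% → 8.714%.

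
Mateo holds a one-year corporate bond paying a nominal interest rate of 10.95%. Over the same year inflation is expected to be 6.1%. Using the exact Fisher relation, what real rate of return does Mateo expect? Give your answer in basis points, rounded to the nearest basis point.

By the Fisher relation, 1 + r = (1 + i)/(1 + π).
1 + r = 1.10950 / 1.06100 = 1.045712
r = 1.045712 − 1 = 4.5712%, i.e. 457 basis points.

457 basis points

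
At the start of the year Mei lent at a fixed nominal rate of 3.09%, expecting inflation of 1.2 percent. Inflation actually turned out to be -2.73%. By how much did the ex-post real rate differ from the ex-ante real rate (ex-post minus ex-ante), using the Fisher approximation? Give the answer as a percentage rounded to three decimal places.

3.930%

Ex-ante: 3.09% − 1.2% = 1.890%
Ex-post: 3.09% − (-2.73%) = 5.820%
Difference (ex-post − ex-ante) = 3.9300% → 3.930%.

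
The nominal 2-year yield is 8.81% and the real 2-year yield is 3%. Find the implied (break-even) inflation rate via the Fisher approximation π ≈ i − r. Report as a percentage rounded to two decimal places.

π ≈ i − r = 8.81% − 3% → 5.81%.

5.81%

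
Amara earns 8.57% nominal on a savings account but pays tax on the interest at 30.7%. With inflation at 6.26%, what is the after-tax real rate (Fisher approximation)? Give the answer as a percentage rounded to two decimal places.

-0.32%

After-tax nominal return = 8.57% × (1 − 0.307) = 5.93901%.
r ≈ 5.93901% − 6.26% → -0.32%.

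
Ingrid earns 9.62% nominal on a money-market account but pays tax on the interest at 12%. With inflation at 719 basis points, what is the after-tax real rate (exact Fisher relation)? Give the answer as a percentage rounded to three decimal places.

1.190%

After-tax nominal return = 9.62% × (1 − 0.12) = 8.4656%.
1 + r = 1.084656 / 1.07190 = 1.011900
After-tax real rate = 1.011900 − 1 → 1.190%.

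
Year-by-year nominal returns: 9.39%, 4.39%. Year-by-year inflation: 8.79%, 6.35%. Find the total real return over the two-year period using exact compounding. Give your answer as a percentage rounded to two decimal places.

-1.30%

Nominal growth factor = 1.0939 × 1.0439 = 1.141922
Price-level growth factor = 1.0879 × 1.0635 = 1.156982
Real growth factor = 1.141922 / 1.156982 = 0.986984
Total real return = 0.986984 − 1 → -1.30%.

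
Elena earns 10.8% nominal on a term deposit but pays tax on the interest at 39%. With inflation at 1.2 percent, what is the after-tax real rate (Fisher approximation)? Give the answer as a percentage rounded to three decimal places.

5.388%

After-tax nominal return = 10.8% × (1 − 0.39) = 6.5880%.
r ≈ 6.5880% − 1.2% → 5.388%.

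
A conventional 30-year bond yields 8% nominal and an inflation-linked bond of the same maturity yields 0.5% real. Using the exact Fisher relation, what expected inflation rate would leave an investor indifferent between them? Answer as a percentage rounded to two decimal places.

7.46%

(1 + π) = (1 + i)/(1 + r) = 1.08000 / 1.00500 = 1.074627
Break-even inflation = 1.074627 − 1 → 7.46%.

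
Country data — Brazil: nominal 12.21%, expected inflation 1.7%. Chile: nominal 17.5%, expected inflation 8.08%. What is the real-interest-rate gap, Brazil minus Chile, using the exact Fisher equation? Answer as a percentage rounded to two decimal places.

Brazil: (1 + 0.1221)/(1 + 0.0170) − 1 = 10.3343%
Chile: (1 + 0.1750)/(1 + 0.0808) − 1 = 8.7158%
Differential = 10.3343% − 8.7158% = 1.6186% → 1.62%.

1.62%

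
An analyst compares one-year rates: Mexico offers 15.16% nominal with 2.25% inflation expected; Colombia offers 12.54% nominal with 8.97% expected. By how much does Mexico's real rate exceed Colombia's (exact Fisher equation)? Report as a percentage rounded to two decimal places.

9.35%

Mexico: (1 + 0.1516)/(1 + 0.0225) − 1 = 12.6259%
Colombia: (1 + 0.1254)/(1 + 0.0897) − 1 = 3.2761%
Differential = 12.6259% − 3.2761% = 9.3498% → 9.35%.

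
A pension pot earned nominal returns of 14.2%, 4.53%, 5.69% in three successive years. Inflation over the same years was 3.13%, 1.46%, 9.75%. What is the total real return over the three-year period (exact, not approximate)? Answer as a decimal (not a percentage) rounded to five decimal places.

0.09864

Nominal growth factor = 1.1420 × 1.0453 × 1.0569 = 1.261656
Price-level growth factor = 1.0313 × 1.0146 × 1.0975 = 1.148377
Real growth factor = 1.261656 / 1.148377 = 1.098643
Total real return = 1.098643 − 1 → 0.09864.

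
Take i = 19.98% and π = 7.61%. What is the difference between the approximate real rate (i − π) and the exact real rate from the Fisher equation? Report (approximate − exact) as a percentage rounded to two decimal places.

Approximate: r ≈ 19.980% − 7.610% = 12.3700%
Exact: (1 + 0.1998)/(1 + 0.0761) − 1 = 11.4952%
Error = 12.3700% − 11.4952% = 0.8748% → 0.87%.

0.87%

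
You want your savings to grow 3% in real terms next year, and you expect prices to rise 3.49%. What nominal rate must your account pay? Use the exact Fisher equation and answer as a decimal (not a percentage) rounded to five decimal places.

(1 + i) = (1 + r)(1 + π) = 1.03000 × 1.03490 = 1.065947
i = 1.065947 − 1, so the required nominal rate is 0.06595.

0.06595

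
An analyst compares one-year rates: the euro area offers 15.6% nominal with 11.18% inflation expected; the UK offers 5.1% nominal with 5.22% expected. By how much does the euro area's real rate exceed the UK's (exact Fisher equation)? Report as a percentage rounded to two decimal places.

4.09%

The euro area: (1 + 0.1560)/(1 + 0.1118) − 1 = 3.9755%
The UK: (1 + 0.0510)/(1 + 0.0522) − 1 = -0.1140%
Differential = 3.9755% − (-0.1140%) = 4.0896% → 4.09%.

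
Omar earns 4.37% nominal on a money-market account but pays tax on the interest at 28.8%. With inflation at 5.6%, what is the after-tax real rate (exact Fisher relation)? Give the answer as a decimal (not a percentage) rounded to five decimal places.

-0.02357

After-tax nominal return = 4.37% × (1 − 0.288) = 3.11144%.
1 + r = 1.0311144 / 1.05600 = 0.976434
After-tax real rate = 0.976434 − 1 → -0.02357.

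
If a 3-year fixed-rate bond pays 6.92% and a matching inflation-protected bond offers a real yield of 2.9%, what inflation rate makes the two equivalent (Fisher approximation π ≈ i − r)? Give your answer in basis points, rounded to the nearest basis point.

π ≈ i − r = 6.92% − 2.9% → 402 basis points.

402 basis points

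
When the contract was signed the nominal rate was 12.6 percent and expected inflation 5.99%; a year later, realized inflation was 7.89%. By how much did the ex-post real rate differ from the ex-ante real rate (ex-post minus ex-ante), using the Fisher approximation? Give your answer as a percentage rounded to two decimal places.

-1.90%

Ex-ante: 12.6% − 5.99% = 6.610%
Ex-post: 12.6% − 7.89% = 4.710%
Difference (ex-post − ex-ante) = -1.9000% → -1.90%.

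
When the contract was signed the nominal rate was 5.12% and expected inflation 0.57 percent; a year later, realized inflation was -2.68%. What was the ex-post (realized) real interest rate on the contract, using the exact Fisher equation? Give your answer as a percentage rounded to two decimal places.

8.01%

Ex-post: (1 + 0.0512)/(1 − 0.0268) − 1 = 8.0148%
So the realized real rate is 8.01%.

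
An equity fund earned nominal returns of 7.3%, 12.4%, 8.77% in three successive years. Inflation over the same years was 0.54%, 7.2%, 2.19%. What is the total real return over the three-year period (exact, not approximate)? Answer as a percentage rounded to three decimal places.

19.106%

Nominal growth factor = 1.0730 × 1.1240 × 1.0877 = 1.311823
Price-level growth factor = 1.0054 × 1.0720 × 1.0219 = 1.101392
Real growth factor = 1.311823 / 1.101392 = 1.191059
Total real return = 1.191059 − 1 → 19.106%.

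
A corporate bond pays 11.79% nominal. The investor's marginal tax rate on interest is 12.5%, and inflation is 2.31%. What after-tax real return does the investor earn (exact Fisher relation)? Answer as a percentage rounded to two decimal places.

After-tax nominal return = 11.79% × (1 − 0.125) = 10.31625%.
1 + r = 1.1031625 / 1.02310 = 1.078255
After-tax real rate = 1.078255 − 1 → 7.83%.

7.83%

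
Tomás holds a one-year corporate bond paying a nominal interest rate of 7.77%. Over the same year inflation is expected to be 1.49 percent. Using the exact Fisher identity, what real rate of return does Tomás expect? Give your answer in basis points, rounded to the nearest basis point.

619 basis points

1 + r = 1.07770 / 1.01490 = 1.061878
r = 1.061878 − 1 = 6.1878%, i.e. 619 basis points.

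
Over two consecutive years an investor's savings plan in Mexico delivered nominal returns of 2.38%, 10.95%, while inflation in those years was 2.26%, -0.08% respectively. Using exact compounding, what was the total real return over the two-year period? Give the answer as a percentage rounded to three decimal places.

Nominal growth factor = 1.0238 × 1.1095 = 1.135906
Price-level growth factor = 1.0226 × 0.9992 = 1.021782
Real growth factor = 1.135906 / 1.021782 = 1.111691
Total real return = 1.111691 − 1 → 11.169%.

11.169%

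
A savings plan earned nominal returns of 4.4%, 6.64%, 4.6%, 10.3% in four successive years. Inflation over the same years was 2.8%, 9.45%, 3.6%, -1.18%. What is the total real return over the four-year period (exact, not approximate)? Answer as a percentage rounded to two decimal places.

11.51%

Nominal growth factor = 1.0440 × 1.0664 × 1.0460 × 1.1030 = 1.284481
Price-level growth factor = 1.0280 × 1.0945 × 1.0360 × 0.9882 = 1.151897
Real growth factor = 1.284481 / 1.151897 = 1.115101
Total real return = 1.115101 − 1 → 11.51%.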